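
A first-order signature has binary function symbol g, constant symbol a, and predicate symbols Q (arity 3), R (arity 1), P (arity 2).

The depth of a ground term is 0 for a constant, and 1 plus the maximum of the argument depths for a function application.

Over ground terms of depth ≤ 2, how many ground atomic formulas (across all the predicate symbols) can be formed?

First count ground terms of depth ≤ 2.
Let N_k count ground terms of depth at most k. Each non-constant term of depth ≤ k is some function symbol applied to depth-≤(k−1) arguments, giving N_k = 1 + N_{k-1}^2.
N_0 = 1
N_1 = 1 + 1^2 = 2
N_2 = 1 + 2^2 = 5
So |H| = 5.
A ground atom is a predicate applied to a tuple of terms from H, so the count is the sum over predicates of |H|^arity:
  Q: 5^3 = 125;  R: 5;  P: 5^2 = 25
Total ground atoms: 125 + 5 + 25 = 155.

155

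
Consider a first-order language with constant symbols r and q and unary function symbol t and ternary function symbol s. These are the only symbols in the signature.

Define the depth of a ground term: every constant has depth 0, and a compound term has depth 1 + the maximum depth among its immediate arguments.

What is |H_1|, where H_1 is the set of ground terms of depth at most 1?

12

Write N_k for the number of ground terms of depth ≤ k. A term of depth ≤ k is either a constant or a function symbol applied to arguments of depth ≤ k−1, so N_k = 2 + N_{k-1} + N_{k-1}^3.
N_0 = 2
N_1 = 2 + 2 + 2^3 = 12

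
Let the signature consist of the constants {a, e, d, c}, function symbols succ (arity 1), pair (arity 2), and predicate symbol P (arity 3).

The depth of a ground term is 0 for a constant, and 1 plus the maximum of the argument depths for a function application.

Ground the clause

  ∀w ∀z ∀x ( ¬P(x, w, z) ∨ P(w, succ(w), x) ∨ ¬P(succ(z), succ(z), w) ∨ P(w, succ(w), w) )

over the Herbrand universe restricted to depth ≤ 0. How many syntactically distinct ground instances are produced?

64

Ground terms of depth ≤ 0:
  Let N_k count ground terms of depth at most k. Each non-constant term of depth ≤ k is some function symbol applied to depth-≤(k−1) arguments, giving N_k = 4 + N_{k-1} + N_{k-1}^2.
  N_0 = 4
  Explicitly: a, e, d, c.
So there are 4 ground terms available for substitution.
Each of w, z, x ranges independently over the available ground terms, and distinct assignments produce distinct instances.
Number of ground instances = 4^3 = 64.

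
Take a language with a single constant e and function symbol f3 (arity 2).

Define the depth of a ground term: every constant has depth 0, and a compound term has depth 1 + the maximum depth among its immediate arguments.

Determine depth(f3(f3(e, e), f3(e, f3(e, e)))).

depth(f3(e, e)) = 1 + max(0, 0) = 1
depth(f3(e, f3(e, e))) = 1 + max(0, 1) = 2
depth(f3(f3(e, e), f3(e, f3(e, e)))) = 1 + max(1, 2) = 3

3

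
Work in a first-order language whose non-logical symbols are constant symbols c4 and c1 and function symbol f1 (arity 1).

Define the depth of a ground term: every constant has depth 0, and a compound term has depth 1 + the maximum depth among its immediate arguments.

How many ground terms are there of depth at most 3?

If N_k denotes the number of depth-≤k ground terms, the 2 constants give N_0 = 2, and each function symbol of arity r contributes N_{k-1}^r new terms at level k: N_k = 2 + N_{k-1}.
N_0 = 2
N_1 = 2 + 2 = 4
N_2 = 2 + 4 = 6
N_3 = 2 + 6 = 8
Explicitly: c4, c1, f1(c4), f1(c1), f1(f1(c4)), f1(f1(c1)), f1(f1(f1(c4))), f1(f1(f1(c1))).

8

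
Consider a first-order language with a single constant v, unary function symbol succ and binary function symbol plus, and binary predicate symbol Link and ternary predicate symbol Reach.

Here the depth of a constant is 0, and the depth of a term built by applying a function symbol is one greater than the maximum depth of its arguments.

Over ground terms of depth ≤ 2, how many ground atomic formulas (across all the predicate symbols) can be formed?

2366

First count ground terms of depth ≤ 2.
Let N_k count ground terms of depth at most k. Each non-constant term of depth ≤ k is some function symbol applied to depth-≤(k−1) arguments, giving N_k = 1 + N_{k-1} + N_{k-1}^2.
N_0 = 1
N_1 = 1 + 1 + 1^2 = 3
N_2 = 1 + 3 + 3^2 = 13
So |H| = 13.
A ground atom is a predicate applied to a tuple of terms from H, so the count is the sum over predicates of |H|^arity:
  Link: 13^2 = 169;  Reach: 13^3 = 2197
Total ground atoms: 169 + 2197 = 2366.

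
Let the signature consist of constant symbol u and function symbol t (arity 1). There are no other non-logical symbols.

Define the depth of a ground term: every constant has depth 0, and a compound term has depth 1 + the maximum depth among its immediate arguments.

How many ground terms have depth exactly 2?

1

Count level by level. With function symbols t/1, the terms of depth ≤ k are the 1 constant together with each function applied to depth-≤(k−1) tuples, so N_k = 1 + N_{k-1}.
N_0 = 1
N_1 = 1 + 1 = 2
N_2 = 1 + 2 = 3
Terms of depth exactly 2: N_2 − N_1 = 3 − 2 = 1.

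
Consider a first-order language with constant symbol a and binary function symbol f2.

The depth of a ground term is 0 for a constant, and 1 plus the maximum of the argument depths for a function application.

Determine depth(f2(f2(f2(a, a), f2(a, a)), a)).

depth(f2(a, a)) = 1 + max(0, 0) = 1
depth(f2(f2(a, a), f2(a, a))) = 1 + max(1, 1) = 2
depth(f2(f2(f2(a, a), f2(a, a)), a)) = 1 + max(2, 0) = 3

3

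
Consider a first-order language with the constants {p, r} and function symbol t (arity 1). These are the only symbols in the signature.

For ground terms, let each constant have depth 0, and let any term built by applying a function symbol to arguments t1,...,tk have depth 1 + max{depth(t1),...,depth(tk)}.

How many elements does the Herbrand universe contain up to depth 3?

8

Count level by level. With function symbols t/1, the terms of depth ≤ k are the 2 constants together with each function applied to depth-≤(k−1) tuples, so N_k = 2 + N_{k-1}.
N_0 = 2
N_1 = 2 + 2 = 4
N_2 = 2 + 4 = 6
N_3 = 2 + 6 = 8
Explicitly: p, r, t(p), t(r), t(t(p)), t(t(r)), t(t(t(p))), t(t(t(r))).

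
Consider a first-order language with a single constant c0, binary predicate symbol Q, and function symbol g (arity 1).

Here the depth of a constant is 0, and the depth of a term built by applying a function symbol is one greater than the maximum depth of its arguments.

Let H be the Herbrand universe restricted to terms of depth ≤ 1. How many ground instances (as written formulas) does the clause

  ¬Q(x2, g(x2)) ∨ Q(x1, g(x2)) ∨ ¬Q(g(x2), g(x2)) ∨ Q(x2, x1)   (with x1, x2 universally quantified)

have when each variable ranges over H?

Ground terms of depth ≤ 1:
  Write N_k for the number of ground terms of depth ≤ k. A term of depth ≤ k is either a constant or a function symbol applied to arguments of depth ≤ k−1, so N_k = 1 + N_{k-1}.
  N_0 = 1
  N_1 = 1 + 1 = 2
  Explicitly: c0, g(c0).
So there are 2 ground terms available for substitution.
There are 2 variables to instantiate (x1, x2), each occurring in at least one literal, so different choices give different ground instances.
Number of ground instances = 2^2 = 4.

4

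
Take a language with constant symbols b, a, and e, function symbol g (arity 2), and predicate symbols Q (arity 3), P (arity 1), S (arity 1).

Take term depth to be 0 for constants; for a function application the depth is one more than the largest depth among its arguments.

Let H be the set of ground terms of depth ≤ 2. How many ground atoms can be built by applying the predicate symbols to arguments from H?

3176817

First count ground terms of depth ≤ 2.
Let N_k count ground terms of depth at most k. Each non-constant term of depth ≤ k is some function symbol applied to depth-≤(k−1) arguments, giving N_k = 3 + N_{k-1}^2.
N_0 = 3
N_1 = 3 + 3^2 = 12
N_2 = 3 + 12^2 = 147
So |H| = 147.
For each predicate symbol, the number of ground atoms is |H| raised to its arity; summing:
  Q: 147^3 = 3176523;  P: 147;  S: 147
Total ground atoms: 3176523 + 147 + 147 = 3176817.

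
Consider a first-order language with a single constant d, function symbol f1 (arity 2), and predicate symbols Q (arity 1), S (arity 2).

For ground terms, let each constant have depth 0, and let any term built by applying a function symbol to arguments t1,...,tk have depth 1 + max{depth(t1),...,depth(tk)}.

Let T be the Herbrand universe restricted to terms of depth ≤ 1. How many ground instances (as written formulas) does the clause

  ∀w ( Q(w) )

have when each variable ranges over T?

Ground terms of depth ≤ 1:
  Count level by level. With function symbols f1/2, the terms of depth ≤ k are the 1 constant together with each function applied to depth-≤(k−1) tuples, so N_k = 1 + N_{k-1}^2.
  N_0 = 1
  N_1 = 1 + 1^2 = 2
  Explicitly: d, f1(d, d).
So there are 2 ground terms available for substitution.
There is 1 variable to instantiate (w),  occurring in at least one literal, so different choices give different ground instances.
Number of ground instances = 2.

2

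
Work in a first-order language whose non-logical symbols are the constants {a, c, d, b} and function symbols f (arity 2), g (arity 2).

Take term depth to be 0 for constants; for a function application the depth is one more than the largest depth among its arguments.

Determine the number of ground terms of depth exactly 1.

Write N_k for the number of ground terms of depth ≤ k. A term of depth ≤ k is either a constant or a function symbol applied to arguments of depth ≤ k−1, so N_k = 4 + N_{k-1}^2 + N_{k-1}^2.
N_0 = 4
N_1 = 4 + 4^2 + 4^2 = 36
Terms of depth exactly 1: N_1 − N_0 = 36 − 4 = 32.

32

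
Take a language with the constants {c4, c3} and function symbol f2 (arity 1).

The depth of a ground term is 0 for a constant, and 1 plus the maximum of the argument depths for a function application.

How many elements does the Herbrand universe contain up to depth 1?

4

Count level by level. With function symbols f2/1, the terms of depth ≤ k are the 2 constants together with each function applied to depth-≤(k−1) tuples, so N_k = 2 + N_{k-1}.
N_0 = 2
N_1 = 2 + 2 = 4
Explicitly: c4, c3, f2(c4), f2(c3).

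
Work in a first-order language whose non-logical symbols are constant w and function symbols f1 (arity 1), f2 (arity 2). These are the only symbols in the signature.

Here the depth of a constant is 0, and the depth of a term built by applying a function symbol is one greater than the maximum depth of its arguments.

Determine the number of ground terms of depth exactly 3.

Write N_k for the number of ground terms of depth ≤ k. A term of depth ≤ k is either a constant or a function symbol applied to arguments of depth ≤ k−1, so N_k = 1 + N_{k-1} + N_{k-1}^2.
N_0 = 1
N_1 = 1 + 1 + 1^2 = 3
N_2 = 1 + 3 + 3^2 = 13
N_3 = 1 + 13 + 13^2 = 183
Terms of depth exactly 3: N_3 − N_2 = 183 − 13 = 170.

170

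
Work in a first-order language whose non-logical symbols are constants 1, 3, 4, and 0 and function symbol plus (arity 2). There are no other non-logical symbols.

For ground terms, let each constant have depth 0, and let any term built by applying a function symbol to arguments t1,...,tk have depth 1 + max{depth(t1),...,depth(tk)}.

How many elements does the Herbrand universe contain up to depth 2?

Write N_k for the number of ground terms of depth ≤ k. A term of depth ≤ k is either a constant or a function symbol applied to arguments of depth ≤ k−1, so N_k = 4 + N_{k-1}^2.
N_0 = 4
N_1 = 4 + 4^2 = 20
N_2 = 4 + 20^2 = 404

404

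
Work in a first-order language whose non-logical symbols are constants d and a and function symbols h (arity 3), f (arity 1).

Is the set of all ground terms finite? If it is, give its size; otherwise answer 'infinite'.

infinite

The signature has at least one function symbol (h, arity 3) and at least one constant (d).
Iterating h gives infinitely many distinct ground terms: d, h(d, d, d), h(h(d, d, d), h(d, d, d), h(d, d, d)), ...
So the Herbrand universe is infinite.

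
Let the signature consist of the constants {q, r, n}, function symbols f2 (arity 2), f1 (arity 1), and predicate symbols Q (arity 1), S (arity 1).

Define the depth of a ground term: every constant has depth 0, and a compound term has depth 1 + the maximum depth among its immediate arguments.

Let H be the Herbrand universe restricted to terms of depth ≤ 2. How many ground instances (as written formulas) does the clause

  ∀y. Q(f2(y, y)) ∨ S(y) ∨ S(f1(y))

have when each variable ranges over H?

243

Ground terms of depth ≤ 2:
  Let N_k = |{terms of depth ≤ k}|. Then N_0 = 3 and N_k = 3 + N_{k-1}^2 + N_{k-1} for k ≥ 1 (one summand per function symbol, arity giving the exponent).
  N_0 = 3
  N_1 = 3 + 3^2 + 3 = 15
  N_2 = 3 + 15^2 + 15 = 243
So there are 243 ground terms available for substitution.
The variable y ranges independently over the available ground terms, and distinct assignments produce distinct instances.
Number of ground instances = 243.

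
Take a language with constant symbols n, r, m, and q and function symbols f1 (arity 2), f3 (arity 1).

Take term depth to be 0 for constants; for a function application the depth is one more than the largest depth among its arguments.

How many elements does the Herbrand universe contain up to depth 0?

Write N_k for the number of ground terms of depth ≤ k. A term of depth ≤ k is either a constant or a function symbol applied to arguments of depth ≤ k−1, so N_k = 4 + N_{k-1}^2 + N_{k-1}.
N_0 = 4
Explicitly: n, r, m, q.

4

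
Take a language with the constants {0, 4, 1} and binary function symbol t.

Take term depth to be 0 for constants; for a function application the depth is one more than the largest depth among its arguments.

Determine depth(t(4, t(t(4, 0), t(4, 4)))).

3

depth(t(4, 0)) = 1 + max(0, 0) = 1
depth(t(4, 4)) = 1 + max(0, 0) = 1
depth(t(t(4, 0), t(4, 4))) = 1 + max(1, 1) = 2
depth(t(4, t(t(4, 0), t(4, 4)))) = 1 + max(0, 2) = 3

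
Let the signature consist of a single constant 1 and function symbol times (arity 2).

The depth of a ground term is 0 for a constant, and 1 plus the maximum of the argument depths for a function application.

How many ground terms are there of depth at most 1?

2

Count level by level. With function symbols times/2, the terms of depth ≤ k are the 1 constant together with each function applied to depth-≤(k−1) tuples, so N_k = 1 + N_{k-1}^2.
N_0 = 1
N_1 = 1 + 1^2 = 2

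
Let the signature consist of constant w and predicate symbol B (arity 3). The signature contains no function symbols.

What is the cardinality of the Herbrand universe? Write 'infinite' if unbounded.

There are no function symbols, so the only ground term is the single constant.
The Herbrand universe is {w}, finite with 1 element.

1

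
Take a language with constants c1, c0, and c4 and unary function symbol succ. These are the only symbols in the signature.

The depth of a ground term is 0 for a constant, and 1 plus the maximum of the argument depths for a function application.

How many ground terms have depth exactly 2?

3

If N_k denotes the number of depth-≤k ground terms, the 3 constants give N_0 = 3, and each function symbol of arity r contributes N_{k-1}^r new terms at level k: N_k = 3 + N_{k-1}.
N_0 = 3
N_1 = 3 + 3 = 6
N_2 = 3 + 6 = 9
Terms of depth exactly 2: N_2 − N_1 = 9 − 6 = 3.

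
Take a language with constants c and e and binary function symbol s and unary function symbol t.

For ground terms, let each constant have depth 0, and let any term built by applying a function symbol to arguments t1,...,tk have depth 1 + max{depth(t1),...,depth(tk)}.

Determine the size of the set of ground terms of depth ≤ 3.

5552

Let N_k count ground terms of depth at most k. Each non-constant term of depth ≤ k is some function symbol applied to depth-≤(k−1) arguments, giving N_k = 2 + N_{k-1}^2 + N_{k-1}.
N_0 = 2
N_1 = 2 + 2^2 + 2 = 8
N_2 = 2 + 8^2 + 8 = 74
N_3 = 2 + 74^2 + 74 = 5552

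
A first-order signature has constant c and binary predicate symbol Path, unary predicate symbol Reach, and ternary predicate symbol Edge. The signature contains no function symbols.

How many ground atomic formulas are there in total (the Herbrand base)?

With no function symbols, the Herbrand universe is just the 1 constant.
Ground atoms per predicate: Path: 1^2 = 1, Reach: 1, Edge: 1^3 = 1.
Herbrand base size = 1 + 1 + 1 = 3.

3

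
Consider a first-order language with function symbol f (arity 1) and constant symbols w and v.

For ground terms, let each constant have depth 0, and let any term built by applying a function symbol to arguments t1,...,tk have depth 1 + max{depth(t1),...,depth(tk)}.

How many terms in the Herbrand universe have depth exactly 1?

Count level by level. With function symbols f/1, the terms of depth ≤ k are the 2 constants together with each function applied to depth-≤(k−1) tuples, so N_k = 2 + N_{k-1}.
N_0 = 2
N_1 = 2 + 2 = 4
Terms of depth exactly 1: N_1 − N_0 = 4 − 2 = 2.

2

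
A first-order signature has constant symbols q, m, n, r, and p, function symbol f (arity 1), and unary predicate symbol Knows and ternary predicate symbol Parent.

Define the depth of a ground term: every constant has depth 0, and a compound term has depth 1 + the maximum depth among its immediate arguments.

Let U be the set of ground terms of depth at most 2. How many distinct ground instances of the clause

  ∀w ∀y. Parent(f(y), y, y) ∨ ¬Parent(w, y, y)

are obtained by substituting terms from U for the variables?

Ground terms of depth ≤ 2:
  If N_k denotes the number of depth-≤k ground terms, the 5 constants give N_0 = 5, and each function symbol of arity r contributes N_{k-1}^r new terms at level k: N_k = 5 + N_{k-1}.
  N_0 = 5
  N_1 = 5 + 5 = 10
  N_2 = 5 + 10 = 15
So there are 15 ground terms available for substitution.
Each of w, y ranges independently over the available ground terms, and distinct assignments produce distinct instances.
Number of ground instances = 15^2 = 225.

225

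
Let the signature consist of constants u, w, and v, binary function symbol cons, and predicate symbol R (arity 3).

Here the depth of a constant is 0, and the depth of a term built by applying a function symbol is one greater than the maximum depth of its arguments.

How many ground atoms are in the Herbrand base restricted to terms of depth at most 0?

First count ground terms of depth ≤ 0.
Let N_k count ground terms of depth at most k. Each non-constant term of depth ≤ k is some function symbol applied to depth-≤(k−1) arguments, giving N_k = 3 + N_{k-1}^2.
N_0 = 3
So |H| = 3.
A ground atom is a predicate applied to a tuple of terms from H, so the count is the sum over predicates of |H|^arity:
  R: 3^3 = 27
Total ground atoms: 27.

27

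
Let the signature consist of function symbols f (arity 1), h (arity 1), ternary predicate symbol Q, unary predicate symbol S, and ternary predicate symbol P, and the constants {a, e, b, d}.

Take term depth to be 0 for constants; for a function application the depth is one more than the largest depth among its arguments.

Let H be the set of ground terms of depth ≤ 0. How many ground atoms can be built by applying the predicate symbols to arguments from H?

132

First count ground terms of depth ≤ 0.
Write N_k for the number of ground terms of depth ≤ k. A term of depth ≤ k is either a constant or a function symbol applied to arguments of depth ≤ k−1, so N_k = 4 + N_{k-1} + N_{k-1}.
N_0 = 4
So |H| = 4.
A ground atom is a predicate applied to a tuple of terms from H, so the count is the sum over predicates of |H|^arity:
  Q: 4^3 = 64;  S: 4;  P: 4^3 = 64
Total ground atoms: 64 + 4 + 64 = 132.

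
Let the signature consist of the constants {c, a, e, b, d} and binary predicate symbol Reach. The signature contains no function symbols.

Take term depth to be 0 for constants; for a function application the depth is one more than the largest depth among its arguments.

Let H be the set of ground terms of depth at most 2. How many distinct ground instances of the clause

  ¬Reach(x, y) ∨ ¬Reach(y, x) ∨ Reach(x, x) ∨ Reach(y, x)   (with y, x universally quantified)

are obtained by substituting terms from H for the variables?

25

Ground terms of depth ≤ 2:
  With no function symbols every ground term is a constant, so there are exactly 5 ground terms at every depth bound.
  N_0 = 5
  N_1 = 5
  N_2 = 5
  Explicitly: c, a, e, b, d.
So there are 5 ground terms available for substitution.
The body mentions every one of the 2 quantified variables; since ground terms form a free algebra, no two substitutions collapse to the same formula.
Number of ground instances = 5^2 = 25.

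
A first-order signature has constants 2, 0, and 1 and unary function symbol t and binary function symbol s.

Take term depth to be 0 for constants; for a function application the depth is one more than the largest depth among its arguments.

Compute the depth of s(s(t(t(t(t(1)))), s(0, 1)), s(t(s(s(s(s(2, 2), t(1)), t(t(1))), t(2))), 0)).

depth(t(1)) = 1 + depth(1) = 1 + 0 = 1
depth(t(t(1))) = 1 + depth(t(1)) = 1 + 1 = 2
depth(t(t(t(1)))) = 1 + depth(t(t(1))) = 1 + 2 = 3
depth(t(t(t(t(1))))) = 1 + depth(t(t(t(1)))) = 1 + 3 = 4
depth(s(0, 1)) = 1 + max(0, 0) = 1
depth(s(t(t(t(t(1)))), s(0, 1))) = 1 + max(4, 1) = 5
depth(s(2, 2)) = 1 + max(0, 0) = 1
depth(s(s(2, 2), t(1))) = 1 + max(1, 1) = 2
depth(s(s(s(2, 2), t(1)), t(t(1)))) = 1 + max(2, 2) = 3
depth(t(2)) = 1 + depth(2) = 1 + 0 = 1
depth(s(s(s(s(2, 2), t(1)), t(t(1))), t(2))) = 1 + max(3, 1) = 4
depth(t(s(s(s(s(2, 2), t(1)), t(t(1))), t(2)))) = 1 + depth(s(s(s(s(2, 2), t(1)), t(t(1))), t(2))) = 1 + 4 = 5
depth(s(t(s(s(s(s(2, 2), t(1)), t(t(1))), t(2))), 0)) = 1 + max(5, 0) = 6
depth(s(s(t(t(t(t(1)))), s(0, 1)), s(t(s(s(s(s(2, 2), t(1)), t(t(1))), t(2))), 0))) = 1 + max(5, 6) = 7

7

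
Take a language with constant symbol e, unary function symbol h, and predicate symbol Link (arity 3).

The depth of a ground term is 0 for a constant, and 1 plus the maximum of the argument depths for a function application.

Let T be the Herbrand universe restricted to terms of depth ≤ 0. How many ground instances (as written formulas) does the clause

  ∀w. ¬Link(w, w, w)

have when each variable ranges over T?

1

Ground terms of depth ≤ 0:
  Let N_k = |{terms of depth ≤ k}|. Then N_0 = 1 and N_k = 1 + N_{k-1} for k ≥ 1 (one summand per function symbol, arity giving the exponent).
  N_0 = 1
  Explicitly: e.
So there is exactly 1 ground term available for substitution.
The body mentions the single quantified variable w; since ground terms form a free algebra, no two substitutions collapse to the same formula.
Number of ground instances = 1.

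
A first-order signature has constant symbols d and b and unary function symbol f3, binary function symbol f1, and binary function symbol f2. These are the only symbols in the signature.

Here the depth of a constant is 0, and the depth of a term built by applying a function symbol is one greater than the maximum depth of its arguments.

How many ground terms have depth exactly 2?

Count level by level. With function symbols f3/1, f1/2, f2/2, the terms of depth ≤ k are the 2 constants together with each function applied to depth-≤(k−1) tuples, so N_k = 2 + N_{k-1} + N_{k-1}^2 + N_{k-1}^2.
N_0 = 2
N_1 = 2 + 2 + 2^2 + 2^2 = 12
N_2 = 2 + 12 + 12^2 + 12^2 = 302
Terms of depth exactly 2: N_2 − N_1 = 302 − 12 = 290.

290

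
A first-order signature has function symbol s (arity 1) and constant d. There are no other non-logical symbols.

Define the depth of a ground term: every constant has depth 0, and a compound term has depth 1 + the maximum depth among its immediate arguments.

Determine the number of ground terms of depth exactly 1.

1

Count level by level. With function symbols s/1, the terms of depth ≤ k are the 1 constant together with each function applied to depth-≤(k−1) tuples, so N_k = 1 + N_{k-1}.
N_0 = 1
N_1 = 1 + 1 = 2
Terms of depth exactly 1: N_1 − N_0 = 2 − 1 = 1.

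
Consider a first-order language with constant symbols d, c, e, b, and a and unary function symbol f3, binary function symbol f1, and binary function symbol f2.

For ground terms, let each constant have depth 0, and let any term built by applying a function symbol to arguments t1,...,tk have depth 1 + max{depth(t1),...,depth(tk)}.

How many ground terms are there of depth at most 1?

60

Count level by level. With function symbols f3/1, f1/2, f2/2, the terms of depth ≤ k are the 5 constants together with each function applied to depth-≤(k−1) tuples, so N_k = 5 + N_{k-1} + N_{k-1}^2 + N_{k-1}^2.
N_0 = 5
N_1 = 5 + 5 + 5^2 + 5^2 = 60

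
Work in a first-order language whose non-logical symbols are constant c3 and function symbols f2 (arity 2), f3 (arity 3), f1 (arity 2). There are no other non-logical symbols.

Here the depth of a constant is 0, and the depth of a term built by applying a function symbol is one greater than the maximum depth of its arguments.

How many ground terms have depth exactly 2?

93

If N_k denotes the number of depth-≤k ground terms, the 1 constant gives N_0 = 1, and each function symbol of arity r contributes N_{k-1}^r new terms at level k: N_k = 1 + N_{k-1}^2 + N_{k-1}^3 + N_{k-1}^2.
N_0 = 1
N_1 = 1 + 1^2 + 1^3 + 1^2 = 4
N_2 = 1 + 4^2 + 4^3 + 4^2 = 97
Terms of depth exactly 2: N_2 − N_1 = 97 − 4 = 93.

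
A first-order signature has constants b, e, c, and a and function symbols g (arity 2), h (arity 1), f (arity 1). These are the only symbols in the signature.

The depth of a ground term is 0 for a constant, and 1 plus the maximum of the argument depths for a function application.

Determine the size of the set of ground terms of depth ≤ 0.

4

Let N_k count ground terms of depth at most k. Each non-constant term of depth ≤ k is some function symbol applied to depth-≤(k−1) arguments, giving N_k = 4 + N_{k-1}^2 + N_{k-1} + N_{k-1}.
N_0 = 4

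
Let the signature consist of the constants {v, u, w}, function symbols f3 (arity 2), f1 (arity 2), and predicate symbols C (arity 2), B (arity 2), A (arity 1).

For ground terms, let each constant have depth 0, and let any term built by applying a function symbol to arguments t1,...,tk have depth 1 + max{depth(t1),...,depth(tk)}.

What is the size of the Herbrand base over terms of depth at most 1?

903

First count ground terms of depth ≤ 1.
Let N_k = |{terms of depth ≤ k}|. Then N_0 = 3 and N_k = 3 + N_{k-1}^2 + N_{k-1}^2 for k ≥ 1 (one summand per function symbol, arity giving the exponent).
N_0 = 3
N_1 = 3 + 3^2 + 3^2 = 21
So |H| = 21.
A ground atom is a predicate applied to a tuple of terms from H, so the count is the sum over predicates of |H|^arity:
  C: 21^2 = 441;  B: 21^2 = 441;  A: 21
Total ground atoms: 441 + 441 + 21 = 903.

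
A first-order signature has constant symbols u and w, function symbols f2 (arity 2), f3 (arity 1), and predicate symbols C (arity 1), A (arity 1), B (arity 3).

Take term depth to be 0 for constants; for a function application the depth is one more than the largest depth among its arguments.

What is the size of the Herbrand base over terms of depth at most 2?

405372

First count ground terms of depth ≤ 2.
Let N_k count ground terms of depth at most k. Each non-constant term of depth ≤ k is some function symbol applied to depth-≤(k−1) arguments, giving N_k = 2 + N_{k-1}^2 + N_{k-1}.
N_0 = 2
N_1 = 2 + 2^2 + 2 = 8
N_2 = 2 + 8^2 + 8 = 74
So |H| = 74.
A ground atom is a predicate applied to a tuple of terms from H, so the count is the sum over predicates of |H|^arity:
  C: 74;  A: 74;  B: 74^3 = 405224
Total ground atoms: 74 + 74 + 405224 = 405372.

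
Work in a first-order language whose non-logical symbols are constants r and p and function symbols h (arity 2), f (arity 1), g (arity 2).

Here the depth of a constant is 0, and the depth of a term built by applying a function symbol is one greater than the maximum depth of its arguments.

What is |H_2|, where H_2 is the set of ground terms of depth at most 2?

302

Let N_k = |{terms of depth ≤ k}|. Then N_0 = 2 and N_k = 2 + N_{k-1}^2 + N_{k-1} + N_{k-1}^2 for k ≥ 1 (one summand per function symbol, arity giving the exponent).
N_0 = 2
N_1 = 2 + 2^2 + 2 + 2^2 = 12
N_2 = 2 + 12^2 + 12 + 12^2 = 302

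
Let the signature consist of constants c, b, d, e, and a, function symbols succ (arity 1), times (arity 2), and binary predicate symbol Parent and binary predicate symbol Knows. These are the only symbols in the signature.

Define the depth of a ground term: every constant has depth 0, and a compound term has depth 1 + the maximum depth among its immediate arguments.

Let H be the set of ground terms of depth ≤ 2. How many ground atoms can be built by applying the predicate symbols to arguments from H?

First count ground terms of depth ≤ 2.
If N_k denotes the number of depth-≤k ground terms, the 5 constants give N_0 = 5, and each function symbol of arity r contributes N_{k-1}^r new terms at level k: N_k = 5 + N_{k-1} + N_{k-1}^2.
N_0 = 5
N_1 = 5 + 5 + 5^2 = 35
N_2 = 5 + 35 + 35^2 = 1265
So |H| = 1265.
Each predicate of arity r yields |H|^r ground atoms (one per choice of an r-tuple from H):
  Parent: 1265^2 = 1600225;  Knows: 1265^2 = 1600225
Total ground atoms: 1600225 + 1600225 = 3200450.

3200450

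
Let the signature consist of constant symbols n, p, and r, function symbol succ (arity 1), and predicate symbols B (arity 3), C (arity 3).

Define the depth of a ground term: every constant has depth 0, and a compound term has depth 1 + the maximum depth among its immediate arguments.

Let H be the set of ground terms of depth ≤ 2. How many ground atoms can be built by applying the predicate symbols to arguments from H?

1458

First count ground terms of depth ≤ 2.
If N_k denotes the number of depth-≤k ground terms, the 3 constants give N_0 = 3, and each function symbol of arity r contributes N_{k-1}^r new terms at level k: N_k = 3 + N_{k-1}.
N_0 = 3
N_1 = 3 + 3 = 6
N_2 = 3 + 6 = 9
Explicitly: n, p, r, succ(n), succ(p), succ(r), succ(succ(n)), succ(succ(p)), succ(succ(r)).
So |H| = 9.
Ground atoms are formed by filling each argument slot of a predicate with a term from H, so an r-ary predicate gives |H|^r atoms:
  B: 9^3 = 729;  C: 9^3 = 729
Total ground atoms: 729 + 729 = 1458.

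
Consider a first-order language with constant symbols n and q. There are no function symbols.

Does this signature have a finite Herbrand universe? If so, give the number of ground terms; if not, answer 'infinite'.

2

There are no function symbols, so every ground term is one of the 2 constants.
The Herbrand universe is {n, q}, which is finite with 2 elements.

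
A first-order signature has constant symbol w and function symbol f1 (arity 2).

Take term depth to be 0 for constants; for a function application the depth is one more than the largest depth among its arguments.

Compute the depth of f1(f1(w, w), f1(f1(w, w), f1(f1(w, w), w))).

depth(f1(w, w)) = 1 + max(0, 0) = 1
depth(f1(f1(w, w), w)) = 1 + max(1, 0) = 2
depth(f1(f1(w, w), f1(f1(w, w), w))) = 1 + max(1, 2) = 3
depth(f1(f1(w, w), f1(f1(w, w), f1(f1(w, w), w)))) = 1 + max(1, 3) = 4

4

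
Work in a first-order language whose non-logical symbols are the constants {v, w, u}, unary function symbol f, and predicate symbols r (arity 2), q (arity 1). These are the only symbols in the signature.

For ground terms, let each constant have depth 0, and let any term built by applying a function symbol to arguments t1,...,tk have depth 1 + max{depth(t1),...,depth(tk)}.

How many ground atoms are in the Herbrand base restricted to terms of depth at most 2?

90

First count ground terms of depth ≤ 2.
Count level by level. With function symbols f/1, the terms of depth ≤ k are the 3 constants together with each function applied to depth-≤(k−1) tuples, so N_k = 3 + N_{k-1}.
N_0 = 3
N_1 = 3 + 3 = 6
N_2 = 3 + 6 = 9
Explicitly: v, w, u, f(v), f(w), f(u), f(f(v)), f(f(w)), f(f(u)).
So |H| = 9.
For each predicate symbol, the number of ground atoms is |H| raised to its arity; summing:
  r: 9^2 = 81;  q: 9
Total ground atoms: 81 + 9 = 90.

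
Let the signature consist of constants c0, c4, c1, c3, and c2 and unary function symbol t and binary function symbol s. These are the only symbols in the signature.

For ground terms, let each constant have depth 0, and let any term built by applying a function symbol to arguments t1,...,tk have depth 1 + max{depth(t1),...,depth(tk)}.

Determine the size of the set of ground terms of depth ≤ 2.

Let N_k count ground terms of depth at most k. Each non-constant term of depth ≤ k is some function symbol applied to depth-≤(k−1) arguments, giving N_k = 5 + N_{k-1} + N_{k-1}^2.
N_0 = 5
N_1 = 5 + 5 + 5^2 = 35
N_2 = 5 + 35 + 35^2 = 1265

1265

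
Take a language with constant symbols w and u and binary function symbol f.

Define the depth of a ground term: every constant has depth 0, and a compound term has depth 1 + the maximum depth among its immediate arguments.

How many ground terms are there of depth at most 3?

1446

Write N_k for the number of ground terms of depth ≤ k. A term of depth ≤ k is either a constant or a function symbol applied to arguments of depth ≤ k−1, so N_k = 2 + N_{k-1}^2.
N_0 = 2
N_1 = 2 + 2^2 = 6
N_2 = 2 + 6^2 = 38
N_3 = 2 + 38^2 = 1446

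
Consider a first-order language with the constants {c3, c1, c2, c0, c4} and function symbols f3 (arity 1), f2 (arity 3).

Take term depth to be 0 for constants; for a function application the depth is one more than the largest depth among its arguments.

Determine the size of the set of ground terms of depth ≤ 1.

135

Write N_k for the number of ground terms of depth ≤ k. A term of depth ≤ k is either a constant or a function symbol applied to arguments of depth ≤ k−1, so N_k = 5 + N_{k-1} + N_{k-1}^3.
N_0 = 5
N_1 = 5 + 5 + 5^3 = 135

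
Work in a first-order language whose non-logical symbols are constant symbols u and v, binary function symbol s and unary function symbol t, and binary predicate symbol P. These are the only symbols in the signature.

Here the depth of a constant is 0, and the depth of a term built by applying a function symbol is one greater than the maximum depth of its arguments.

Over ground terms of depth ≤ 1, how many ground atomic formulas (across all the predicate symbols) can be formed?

64

First count ground terms of depth ≤ 1.
Let N_k count ground terms of depth at most k. Each non-constant term of depth ≤ k is some function symbol applied to depth-≤(k−1) arguments, giving N_k = 2 + N_{k-1}^2 + N_{k-1}.
N_0 = 2
N_1 = 2 + 2^2 + 2 = 8
Explicitly: u, v, s(u, u), s(u, v), s(v, u), s(v, v), t(u), t(v).
So |H| = 8.
For each predicate symbol, the number of ground atoms is |H| raised to its arity; summing:
  P: 8^2 = 64
Total ground atoms: 64.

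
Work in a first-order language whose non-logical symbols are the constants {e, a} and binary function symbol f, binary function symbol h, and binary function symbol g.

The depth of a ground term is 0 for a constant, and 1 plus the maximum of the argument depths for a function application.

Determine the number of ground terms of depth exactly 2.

Count level by level. With function symbols f/2, h/2, g/2, the terms of depth ≤ k are the 2 constants together with each function applied to depth-≤(k−1) tuples, so N_k = 2 + N_{k-1}^2 + N_{k-1}^2 + N_{k-1}^2.
N_0 = 2
N_1 = 2 + 2^2 + 2^2 + 2^2 = 14
N_2 = 2 + 14^2 + 14^2 + 14^2 = 590
Terms of depth exactly 2: N_2 − N_1 = 590 − 14 = 576.

576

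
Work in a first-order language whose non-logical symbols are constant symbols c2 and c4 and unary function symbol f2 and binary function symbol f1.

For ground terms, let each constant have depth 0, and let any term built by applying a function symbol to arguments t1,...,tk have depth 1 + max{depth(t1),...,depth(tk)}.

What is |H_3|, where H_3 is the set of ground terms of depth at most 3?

Let N_k count ground terms of depth at most k. Each non-constant term of depth ≤ k is some function symbol applied to depth-≤(k−1) arguments, giving N_k = 2 + N_{k-1} + N_{k-1}^2.
N_0 = 2
N_1 = 2 + 2 + 2^2 = 8
N_2 = 2 + 8 + 8^2 = 74
N_3 = 2 + 74 + 74^2 = 5552

5552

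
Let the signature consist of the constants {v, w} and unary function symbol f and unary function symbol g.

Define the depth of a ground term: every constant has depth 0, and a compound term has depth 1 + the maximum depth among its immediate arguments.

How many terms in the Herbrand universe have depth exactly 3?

16

Write N_k for the number of ground terms of depth ≤ k. A term of depth ≤ k is either a constant or a function symbol applied to arguments of depth ≤ k−1, so N_k = 2 + N_{k-1} + N_{k-1}.
N_0 = 2
N_1 = 2 + 2 + 2 = 6
N_2 = 2 + 6 + 6 = 14
N_3 = 2 + 14 + 14 = 30
Terms of depth exactly 3: N_3 − N_2 = 30 − 14 = 16.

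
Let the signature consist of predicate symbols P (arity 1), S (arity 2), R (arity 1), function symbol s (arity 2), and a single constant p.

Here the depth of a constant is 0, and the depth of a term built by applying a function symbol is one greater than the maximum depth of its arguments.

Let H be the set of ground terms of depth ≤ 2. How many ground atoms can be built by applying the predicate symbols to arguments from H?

35

First count ground terms of depth ≤ 2.
Let N_k = |{terms of depth ≤ k}|. Then N_0 = 1 and N_k = 1 + N_{k-1}^2 for k ≥ 1 (one summand per function symbol, arity giving the exponent).
N_0 = 1
N_1 = 1 + 1^2 = 2
N_2 = 1 + 2^2 = 5
So |H| = 5.
Ground atoms are formed by filling each argument slot of a predicate with a term from H, so an r-ary predicate gives |H|^r atoms:
  P: 5;  S: 5^2 = 25;  R: 5
Total ground atoms: 5 + 25 + 5 = 35.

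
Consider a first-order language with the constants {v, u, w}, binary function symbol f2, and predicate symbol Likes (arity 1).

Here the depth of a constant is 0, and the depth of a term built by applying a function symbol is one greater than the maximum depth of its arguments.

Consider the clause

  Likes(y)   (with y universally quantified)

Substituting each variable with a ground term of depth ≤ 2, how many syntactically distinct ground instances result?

147

Ground terms of depth ≤ 2:
  Write N_k for the number of ground terms of depth ≤ k. A term of depth ≤ k is either a constant or a function symbol applied to arguments of depth ≤ k−1, so N_k = 3 + N_{k-1}^2.
  N_0 = 3
  N_1 = 3 + 3^2 = 12
  N_2 = 3 + 12^2 = 147
So there are 147 ground terms available for substitution.
The clause has 1 distinct variable (y), which appears in the body. In the free term algebra distinct substitutions yield syntactically distinct ground instances.
Number of ground instances = 147.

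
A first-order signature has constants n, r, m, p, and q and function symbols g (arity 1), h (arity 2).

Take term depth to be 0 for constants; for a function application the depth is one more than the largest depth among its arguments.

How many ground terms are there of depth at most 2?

If N_k denotes the number of depth-≤k ground terms, the 5 constants give N_0 = 5, and each function symbol of arity r contributes N_{k-1}^r new terms at level k: N_k = 5 + N_{k-1} + N_{k-1}^2.
N_0 = 5
N_1 = 5 + 5 + 5^2 = 35
N_2 = 5 + 35 + 35^2 = 1265

1265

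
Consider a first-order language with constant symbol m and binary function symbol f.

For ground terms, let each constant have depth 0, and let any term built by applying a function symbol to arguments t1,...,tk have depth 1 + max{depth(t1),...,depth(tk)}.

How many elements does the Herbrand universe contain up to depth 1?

Write N_k for the number of ground terms of depth ≤ k. A term of depth ≤ k is either a constant or a function symbol applied to arguments of depth ≤ k−1, so N_k = 1 + N_{k-1}^2.
N_0 = 1
N_1 = 1 + 1^2 = 2
Explicitly: m, f(m, m).

2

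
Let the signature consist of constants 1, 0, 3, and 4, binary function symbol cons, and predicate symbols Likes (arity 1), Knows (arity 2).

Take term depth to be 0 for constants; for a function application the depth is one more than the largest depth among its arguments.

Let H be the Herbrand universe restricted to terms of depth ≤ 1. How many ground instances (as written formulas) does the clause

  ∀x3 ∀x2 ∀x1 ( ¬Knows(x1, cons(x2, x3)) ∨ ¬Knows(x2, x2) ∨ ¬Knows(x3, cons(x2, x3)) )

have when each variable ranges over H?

8000

Ground terms of depth ≤ 1:
  Count level by level. With function symbols cons/2, the terms of depth ≤ k are the 4 constants together with each function applied to depth-≤(k−1) tuples, so N_k = 4 + N_{k-1}^2.
  N_0 = 4
  N_1 = 4 + 4^2 = 20
So there are 20 ground terms available for substitution.
The body mentions every one of the 3 quantified variables; since ground terms form a free algebra, no two substitutions collapse to the same formula.
Number of ground instances = 20^3 = 8000.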